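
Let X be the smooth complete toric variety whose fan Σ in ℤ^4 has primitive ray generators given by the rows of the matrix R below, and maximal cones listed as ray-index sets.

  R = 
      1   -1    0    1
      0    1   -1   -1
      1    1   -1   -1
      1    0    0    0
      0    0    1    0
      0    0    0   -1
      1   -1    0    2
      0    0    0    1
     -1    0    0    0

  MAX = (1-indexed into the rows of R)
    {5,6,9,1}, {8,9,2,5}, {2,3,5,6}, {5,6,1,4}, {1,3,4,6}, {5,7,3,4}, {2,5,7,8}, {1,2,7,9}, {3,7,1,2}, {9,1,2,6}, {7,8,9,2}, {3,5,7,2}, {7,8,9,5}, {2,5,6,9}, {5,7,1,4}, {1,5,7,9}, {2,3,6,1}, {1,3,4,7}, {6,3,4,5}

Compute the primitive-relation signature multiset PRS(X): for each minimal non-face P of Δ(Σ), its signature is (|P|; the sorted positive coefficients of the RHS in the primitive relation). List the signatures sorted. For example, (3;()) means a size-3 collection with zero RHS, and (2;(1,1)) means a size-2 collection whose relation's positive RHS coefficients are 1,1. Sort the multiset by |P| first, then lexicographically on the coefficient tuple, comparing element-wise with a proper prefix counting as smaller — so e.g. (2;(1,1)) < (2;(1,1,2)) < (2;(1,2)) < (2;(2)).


11 minimal non-faces of Δ(Σ) (on 9 rays):

  • {4,9}:  v_{4} + v_{9} = 0 ; sig = (2;())
  • {6,8}:  v_{6} + v_{8} = 0 ; sig = (2;())
  • {1,8}:  v_{1} + v_{8} = v_{7} ; sig = (2;(1))
  • {2,4}:  v_{2} + v_{4} = v_{3} ; sig = (2;(1))
  • {3,9}:  v_{3} + v_{9} = v_{2} ; sig = (2;(1))
  • {6,7}:  v_{6} + v_{7} = v_{1} ; sig = (2;(1))
  • {4,8}:  v_{4} + v_{8} = v_{2} + v_{5} + v_{7} ; sig = (2;(1,1,1))
  • {3,8}:  v_{3} + v_{8} = 2·v_{2} + v_{5} + v_{7} ; sig = (2;(1,1,2))
  • {1,2,5}:  v_{1} + v_{2} + v_{5} = v_{4} ; sig = (3;(1))
  • {1,3,5}:  v_{1} + v_{3} + v_{5} = 2·v_{4} ; sig = (3;(2))
  • {2,5,7,9}:  v_{2} + v_{5} + v_{7} + v_{9} = v_{8} ; sig = (4;(1))

Sorted signature multiset PRS(X):
    (2;())
    (2;())
    (2;(1))
    (2;(1))
    (2;(1))
    (2;(1))
    (2;(1,1,1))
    (2;(1,1,2))
    (3;(1))
    (3;(2))
    (4;(1))


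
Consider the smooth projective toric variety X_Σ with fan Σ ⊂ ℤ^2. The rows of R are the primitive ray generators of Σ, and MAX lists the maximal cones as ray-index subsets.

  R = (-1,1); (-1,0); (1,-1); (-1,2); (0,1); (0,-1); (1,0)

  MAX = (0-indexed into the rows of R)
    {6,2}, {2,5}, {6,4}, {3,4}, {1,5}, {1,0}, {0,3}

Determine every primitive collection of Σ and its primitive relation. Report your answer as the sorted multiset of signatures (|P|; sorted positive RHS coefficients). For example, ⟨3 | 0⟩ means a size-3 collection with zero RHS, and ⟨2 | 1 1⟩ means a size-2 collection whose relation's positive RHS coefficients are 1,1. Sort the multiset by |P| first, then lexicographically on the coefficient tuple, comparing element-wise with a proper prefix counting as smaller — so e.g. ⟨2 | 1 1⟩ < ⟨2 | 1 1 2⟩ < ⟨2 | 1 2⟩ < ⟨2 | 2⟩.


14 collections generate NE(X_Σ); each relation:

  • {0,2}:  v_{0} + v_{2} = 0  →  sig = ⟨2 | 0⟩
  • {1,6}:  v_{1} + v_{6} = 0  →  sig = ⟨2 | 0⟩
  • {4,5}:  v_{4} + v_{5} = 0  →  sig = ⟨2 | 0⟩
  • {0,4}:  v_{0} + v_{4} = v_{3}  →  sig = ⟨2 | 1⟩
  • {0,5}:  v_{0} + v_{5} = v_{1}  →  sig = ⟨2 | 1⟩
  • {0,6}:  v_{0} + v_{6} = v_{4}  →  sig = ⟨2 | 1⟩
  • {1,2}:  v_{1} + v_{2} = v_{5}  →  sig = ⟨2 | 1⟩
  • {1,4}:  v_{1} + v_{4} = v_{0}  →  sig = ⟨2 | 1⟩
  • {2,3}:  v_{2} + v_{3} = v_{4}  →  sig = ⟨2 | 1⟩
  • {2,4}:  v_{2} + v_{4} = v_{6}  →  sig = ⟨2 | 1⟩
  • {3,5}:  v_{3} + v_{5} = v_{0}  →  sig = ⟨2 | 1⟩
  • {5,6}:  v_{5} + v_{6} = v_{2}  →  sig = ⟨2 | 1⟩
  • {1,3}:  v_{1} + v_{3} = 2·v_{0}  →  sig = ⟨2 | 2⟩
  • {3,6}:  v_{3} + v_{6} = 2·v_{4}  →  sig = ⟨2 | 2⟩

Hence PRS(X_Σ) =
    |P|=2: 14 collections, coeffs (), (), (), (1), (1), (1), (1), (1), (1), (1), (1), (1), (2), (2)


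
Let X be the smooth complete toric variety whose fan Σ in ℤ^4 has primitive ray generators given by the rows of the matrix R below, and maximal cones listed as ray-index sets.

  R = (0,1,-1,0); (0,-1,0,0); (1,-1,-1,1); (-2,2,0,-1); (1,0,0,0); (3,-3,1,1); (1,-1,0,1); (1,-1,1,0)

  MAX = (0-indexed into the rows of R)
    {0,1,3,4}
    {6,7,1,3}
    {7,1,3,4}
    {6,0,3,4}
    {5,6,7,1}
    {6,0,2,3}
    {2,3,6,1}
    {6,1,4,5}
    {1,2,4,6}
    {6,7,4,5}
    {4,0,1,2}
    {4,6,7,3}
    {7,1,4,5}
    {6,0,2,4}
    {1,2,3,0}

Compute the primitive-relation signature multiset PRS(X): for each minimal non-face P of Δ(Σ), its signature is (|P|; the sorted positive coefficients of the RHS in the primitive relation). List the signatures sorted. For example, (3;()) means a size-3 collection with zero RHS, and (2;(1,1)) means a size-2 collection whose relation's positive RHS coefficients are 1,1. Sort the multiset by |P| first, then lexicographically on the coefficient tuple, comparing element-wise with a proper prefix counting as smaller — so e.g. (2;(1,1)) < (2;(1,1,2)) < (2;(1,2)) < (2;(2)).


9 minimal non-faces of Δ(Σ) (on 8 rays):

  {0,7}:  v_{0} + v_{7} = v_{4}  →  sig = (2;(1))
  {3,5}:  v_{3} + v_{5} = v_{7}  →  sig = (2;(1))
  {2,7}:  v_{2} + v_{7} = v_{1} + v_{4} + v_{6}  →  sig = (2;(1,1,1))
  {0,5}:  v_{0} + v_{5} = v_{1} + 2·v_{4} + v_{6}  →  sig = (2;(1,1,2))
  {2,5}:  v_{2} + v_{5} = 2·v_{1} + 2·v_{4} + 2·v_{6}  →  sig = (2;(2,2,2))
  {0,1,6}:  v_{0} + v_{1} + v_{6} = v_{2}  →  sig = (3;(1))
  {2,3,4}:  v_{2} + v_{3} + v_{4} = v_{0}  →  sig = (3;(1))
  {1,3,4,6}:  v_{1} + v_{3} + v_{4} + v_{6} = 0  →  sig = (4;())
  {1,4,6,7}:  v_{1} + v_{4} + v_{6} + v_{7} = v_{5}  →  sig = (4;(1))

so the primitive-relation signature multiset is
    (2;(1))
    (2;(1))
    (2;(1,1,1))
    (2;(1,1,2))
    (2;(2,2,2))
    (3;(1))
    (3;(1))
    (4;())
    (4;(1))


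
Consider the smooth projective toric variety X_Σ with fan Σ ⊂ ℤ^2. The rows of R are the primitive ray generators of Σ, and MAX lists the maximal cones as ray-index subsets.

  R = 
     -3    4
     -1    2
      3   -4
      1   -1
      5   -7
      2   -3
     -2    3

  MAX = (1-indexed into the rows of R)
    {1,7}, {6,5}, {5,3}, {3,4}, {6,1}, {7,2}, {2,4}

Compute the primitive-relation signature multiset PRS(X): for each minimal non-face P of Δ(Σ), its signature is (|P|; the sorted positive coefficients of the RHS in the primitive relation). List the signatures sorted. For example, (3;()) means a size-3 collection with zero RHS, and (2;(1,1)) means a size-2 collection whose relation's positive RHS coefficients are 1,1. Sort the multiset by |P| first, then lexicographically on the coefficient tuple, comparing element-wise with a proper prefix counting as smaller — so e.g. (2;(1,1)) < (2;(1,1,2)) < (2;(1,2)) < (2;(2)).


Δ(Σ) — 7 vertices, 14 min non-faces:

  • {1,3}:  v_{1} + v_{3} = 0 ; sig = (2;())
  • {6,7}:  v_{6} + v_{7} = 0 ; sig = (2;())
  • {1,4}:  v_{1} + v_{4} = v_{7} ; sig = (2;(1))
  • {1,5}:  v_{1} + v_{5} = v_{6} ; sig = (2;(1))
  • {2,6}:  v_{2} + v_{6} = v_{4} ; sig = (2;(1))
  • {3,6}:  v_{3} + v_{6} = v_{5} ; sig = (2;(1))
  • {3,7}:  v_{3} + v_{7} = v_{4} ; sig = (2;(1))
  • {4,6}:  v_{4} + v_{6} = v_{3} ; sig = (2;(1))
  • {4,7}:  v_{4} + v_{7} = v_{2} ; sig = (2;(1))
  • {5,7}:  v_{5} + v_{7} = v_{3} ; sig = (2;(1))
  • {2,5}:  v_{2} + v_{5} = v_{3} + v_{4} ; sig = (2;(1,1))
  • {1,2}:  v_{1} + v_{2} = 2·v_{7} ; sig = (2;(2))
  • {2,3}:  v_{2} + v_{3} = 2·v_{4} ; sig = (2;(2))
  • {4,5}:  v_{4} + v_{5} = 2·v_{3} ; sig = (2;(2))

Hence PRS(X_Σ) =
    |P|=2: 14 collections, coeffs (), (), (1), (1), (1), (1), (1), (1), (1), (1), (1,1), (2), (2), (2)


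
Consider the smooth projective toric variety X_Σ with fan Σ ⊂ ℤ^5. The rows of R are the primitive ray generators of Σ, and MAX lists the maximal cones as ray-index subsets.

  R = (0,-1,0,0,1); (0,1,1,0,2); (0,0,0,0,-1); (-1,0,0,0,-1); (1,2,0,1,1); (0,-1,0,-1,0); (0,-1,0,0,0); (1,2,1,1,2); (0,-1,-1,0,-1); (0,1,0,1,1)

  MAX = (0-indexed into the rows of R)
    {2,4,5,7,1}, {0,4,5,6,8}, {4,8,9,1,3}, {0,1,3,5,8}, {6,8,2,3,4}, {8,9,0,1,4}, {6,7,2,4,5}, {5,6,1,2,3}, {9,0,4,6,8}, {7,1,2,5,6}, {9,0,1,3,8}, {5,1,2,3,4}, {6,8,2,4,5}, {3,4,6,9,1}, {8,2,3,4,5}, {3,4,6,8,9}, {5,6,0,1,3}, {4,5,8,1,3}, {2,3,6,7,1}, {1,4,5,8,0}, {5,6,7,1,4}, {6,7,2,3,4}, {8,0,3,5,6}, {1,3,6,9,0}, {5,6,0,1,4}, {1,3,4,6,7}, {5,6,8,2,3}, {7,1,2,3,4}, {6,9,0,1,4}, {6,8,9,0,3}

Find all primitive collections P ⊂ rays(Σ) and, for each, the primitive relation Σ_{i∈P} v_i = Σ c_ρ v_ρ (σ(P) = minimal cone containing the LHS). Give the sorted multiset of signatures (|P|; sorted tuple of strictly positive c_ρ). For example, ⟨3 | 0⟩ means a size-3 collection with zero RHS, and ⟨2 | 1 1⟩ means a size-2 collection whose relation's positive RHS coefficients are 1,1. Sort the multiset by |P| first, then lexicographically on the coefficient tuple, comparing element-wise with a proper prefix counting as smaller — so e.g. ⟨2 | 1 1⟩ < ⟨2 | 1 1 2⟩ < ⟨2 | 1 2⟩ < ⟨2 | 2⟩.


The 12 primitive collections of Σ (r=10, n=5):

  P = {0,2}:  v_{0} + v_{2} = v_{6}  ⟹  sig = ⟨2 | 1⟩
  P = {5,9}:  v_{5} + v_{9} = v_{1} + v_{8}  ⟹  sig = ⟨2 | 1 1⟩
  P = {7,8}:  v_{7} + v_{8} = v_{4} + v_{6}  ⟹  sig = ⟨2 | 1 1⟩
  P = {2,9}:  v_{2} + v_{9} = v_{3} + v_{4} + v_{6}  ⟹  sig = ⟨2 | 1 1 1⟩
  P = {0,7}:  v_{0} + v_{7} = v_{1} + v_{4} + 2·v_{6}  ⟹  sig = ⟨2 | 1 1 2⟩
  P = {7,9}:  v_{7} + v_{9} = v_{1} + v_{3} + 2·v_{4} + 2·v_{6}  ⟹  sig = ⟨2 | 1 1 2 2⟩
  P = {1,2,8}:  v_{1} + v_{2} + v_{8} = 0  ⟹  sig = ⟨3 | 0⟩
  P = {0,3,4}:  v_{0} + v_{3} + v_{4} = v_{9}  ⟹  sig = ⟨3 | 1⟩
  P = {1,6,8}:  v_{1} + v_{6} + v_{8} = v_{0}  ⟹  sig = ⟨3 | 1⟩
  P = {3,5,7}:  v_{3} + v_{5} + v_{7} = v_{1} + v_{2}  ⟹  sig = ⟨3 | 1 1⟩
  P = {3,4,5,6}:  v_{3} + v_{4} + v_{5} + v_{6} = 0  ⟹  sig = ⟨4 | 0⟩
  P = {1,2,4,6}:  v_{1} + v_{2} + v_{4} + v_{6} = v_{7}  ⟹  sig = ⟨4 | 1⟩

Signatures (|P|; sorted positive RHS coefficients), sorted:
{ ⟨2 | 1⟩,  ⟨2 | 1 1⟩ ×2,  ⟨2 | 1 1 1⟩,  ⟨2 | 1 1 2⟩,  ⟨2 | 1 1 2 2⟩,  ⟨3 | 0⟩,  ⟨3 | 1⟩ ×2,  ⟨3 | 1 1⟩,  ⟨4 | 0⟩,  ⟨4 | 1⟩ }


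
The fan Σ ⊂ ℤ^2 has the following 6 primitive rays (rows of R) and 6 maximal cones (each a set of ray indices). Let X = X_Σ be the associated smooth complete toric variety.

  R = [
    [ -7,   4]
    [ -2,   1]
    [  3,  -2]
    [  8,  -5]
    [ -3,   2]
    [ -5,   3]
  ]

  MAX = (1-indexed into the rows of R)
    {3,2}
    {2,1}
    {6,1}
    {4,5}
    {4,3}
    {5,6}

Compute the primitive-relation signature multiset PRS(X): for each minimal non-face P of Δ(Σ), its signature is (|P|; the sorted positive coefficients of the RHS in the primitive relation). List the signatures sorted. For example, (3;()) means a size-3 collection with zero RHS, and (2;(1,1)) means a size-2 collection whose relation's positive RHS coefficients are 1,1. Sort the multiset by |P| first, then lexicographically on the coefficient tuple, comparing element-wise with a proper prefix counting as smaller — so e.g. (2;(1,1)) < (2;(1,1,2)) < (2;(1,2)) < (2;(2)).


Σ has 9 primitive collections:

  • {3,5}:  v_{3} + v_{5} = 0 — sig = (2;())
  • {2,5}:  v_{2} + v_{5} = v_{6} — sig = (2;(1))
  • {2,6}:  v_{2} + v_{6} = v_{1} — sig = (2;(1))
  • {3,6}:  v_{3} + v_{6} = v_{2} — sig = (2;(1))
  • {4,6}:  v_{4} + v_{6} = v_{3} — sig = (2;(1))
  • {1,4}:  v_{1} + v_{4} = v_{2} + v_{3} — sig = (2;(1,1))
  • {1,3}:  v_{1} + v_{3} = 2·v_{2} — sig = (2;(2))
  • {1,5}:  v_{1} + v_{5} = 2·v_{6} — sig = (2;(2))
  • {2,4}:  v_{2} + v_{4} = 2·v_{3} — sig = (2;(2))

Signatures (|P|; sorted positive RHS coefficients), sorted:
[(2;()), (2;(1)), (2;(1)), (2;(1)), (2;(1)), (2;(1,1)), (2;(2)), (2;(2)), (2;(2))]


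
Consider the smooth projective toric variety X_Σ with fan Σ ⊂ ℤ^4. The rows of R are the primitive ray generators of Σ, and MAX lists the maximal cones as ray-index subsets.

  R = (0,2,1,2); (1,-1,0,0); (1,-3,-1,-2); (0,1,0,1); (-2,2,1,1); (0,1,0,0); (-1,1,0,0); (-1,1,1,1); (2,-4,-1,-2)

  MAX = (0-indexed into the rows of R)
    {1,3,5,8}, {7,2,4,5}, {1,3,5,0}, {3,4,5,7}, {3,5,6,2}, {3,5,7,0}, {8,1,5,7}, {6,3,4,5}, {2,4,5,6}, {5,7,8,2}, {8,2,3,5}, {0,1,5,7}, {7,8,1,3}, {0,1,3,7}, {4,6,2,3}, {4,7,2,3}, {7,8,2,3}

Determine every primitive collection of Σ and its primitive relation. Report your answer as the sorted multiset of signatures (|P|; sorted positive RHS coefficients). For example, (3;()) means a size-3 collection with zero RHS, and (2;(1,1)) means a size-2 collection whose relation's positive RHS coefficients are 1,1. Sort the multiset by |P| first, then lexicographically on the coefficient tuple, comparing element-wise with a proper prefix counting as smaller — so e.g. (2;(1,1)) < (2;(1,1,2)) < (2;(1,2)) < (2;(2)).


The 14 primitive collections of Σ (r=9, n=4):

  P={1,6}:  v_{1} + v_{6} = 0  →  sig = (2;())
  P={0,2}:  v_{0} + v_{2} = v_{1}  →  sig = (2;(1))
  P={1,2}:  v_{1} + v_{2} = v_{8}  →  sig = (2;(1))
  P={1,4}:  v_{1} + v_{4} = v_{7}  →  sig = (2;(1))
  P={6,7}:  v_{6} + v_{7} = v_{4}  →  sig = (2;(1))
  P={6,8}:  v_{6} + v_{8} = v_{2}  →  sig = (2;(1))
  P={4,8}:  v_{4} + v_{8} = v_{2} + v_{7}  →  sig = (2;(1,1))
  P={0,6}:  v_{0} + v_{6} = v_{3} + v_{5} + v_{7}  →  sig = (2;(1,1,1))
  P={0,4}:  v_{0} + v_{4} = v_{3} + v_{5} + 2·v_{7}  →  sig = (2;(1,1,2))
  P={0,8}:  v_{0} + v_{8} = 2·v_{1}  →  sig = (2;(2))
  P={2,3,5,7}:  v_{2} + v_{3} + v_{5} + v_{7} = 0  →  sig = (4;())
  P={1,3,5,7}:  v_{1} + v_{3} + v_{5} + v_{7} = v_{0}  →  sig = (4;(1))
  P={2,3,4,5}:  v_{2} + v_{3} + v_{4} + v_{5} = v_{6}  →  sig = (4;(1))
  P={3,5,7,8}:  v_{3} + v_{5} + v_{7} + v_{8} = v_{1}  →  sig = (4;(1))

Signatures (|P|; sorted positive RHS coefficients), sorted:
    (2;())
    (2;(1))
    (2;(1))
    (2;(1))
    (2;(1))
    (2;(1))
    (2;(1,1))
    (2;(1,1,1))
    (2;(1,1,2))
    (2;(2))
    (4;())
    (4;(1))
    (4;(1))
    (4;(1))


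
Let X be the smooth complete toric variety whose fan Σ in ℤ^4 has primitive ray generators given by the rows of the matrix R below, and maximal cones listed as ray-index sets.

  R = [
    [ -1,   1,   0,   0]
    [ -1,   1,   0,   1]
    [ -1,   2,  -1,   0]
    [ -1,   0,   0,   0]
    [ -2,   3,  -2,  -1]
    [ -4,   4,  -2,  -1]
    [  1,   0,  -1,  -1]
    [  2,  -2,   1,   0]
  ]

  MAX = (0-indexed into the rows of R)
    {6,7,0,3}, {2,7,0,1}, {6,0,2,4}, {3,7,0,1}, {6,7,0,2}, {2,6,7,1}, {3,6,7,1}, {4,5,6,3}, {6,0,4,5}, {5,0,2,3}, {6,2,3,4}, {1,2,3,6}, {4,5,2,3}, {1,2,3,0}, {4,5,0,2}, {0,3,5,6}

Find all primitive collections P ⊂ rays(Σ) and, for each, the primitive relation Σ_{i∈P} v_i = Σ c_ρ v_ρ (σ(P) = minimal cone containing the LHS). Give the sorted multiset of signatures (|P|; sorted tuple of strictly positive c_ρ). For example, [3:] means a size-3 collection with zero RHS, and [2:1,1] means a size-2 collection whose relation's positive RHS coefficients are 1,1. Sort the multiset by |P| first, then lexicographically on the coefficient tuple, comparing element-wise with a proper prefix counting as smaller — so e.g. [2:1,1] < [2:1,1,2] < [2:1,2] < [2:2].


Primitive collections (9):

  • {4,7}:  v_{4} + v_{7} = v_{0} + v_{6}  ⟹  sig = [2:1,1]
  • {5,7}:  v_{5} + v_{7} = 2·v_{0} + v_{3} + v_{6}  ⟹  sig = [2:1,1,2]
  • {1,4}:  v_{1} + v_{4} = 2·v_{2} + v_{3}  ⟹  sig = [2:1,2]
  • {1,5}:  v_{1} + v_{5} = v_{0} + 2·v_{2} + 2·v_{3}  ⟹  sig = [2:1,2,2]
  • {2,3,7}:  v_{2} + v_{3} + v_{7} = 0  ⟹  sig = [3:]
  • {0,1,6}:  v_{0} + v_{1} + v_{6} = v_{2}  ⟹  sig = [3:1]
  • {0,3,4}:  v_{0} + v_{3} + v_{4} = v_{5}  ⟹  sig = [3:1]
  • {2,5,6}:  v_{2} + v_{5} + v_{6} = 2·v_{4}  ⟹  sig = [3:2]
  • {0,2,3,6}:  v_{0} + v_{2} + v_{3} + v_{6} = v_{4}  ⟹  sig = [4:1]

Sorted signature multiset PRS(X):
    [2:1,1]
    [2:1,1,2]
    [2:1,2]
    [2:1,2,2]
    [3:]
    [3:1]
    [3:1]
    [3:2]
    [4:1]


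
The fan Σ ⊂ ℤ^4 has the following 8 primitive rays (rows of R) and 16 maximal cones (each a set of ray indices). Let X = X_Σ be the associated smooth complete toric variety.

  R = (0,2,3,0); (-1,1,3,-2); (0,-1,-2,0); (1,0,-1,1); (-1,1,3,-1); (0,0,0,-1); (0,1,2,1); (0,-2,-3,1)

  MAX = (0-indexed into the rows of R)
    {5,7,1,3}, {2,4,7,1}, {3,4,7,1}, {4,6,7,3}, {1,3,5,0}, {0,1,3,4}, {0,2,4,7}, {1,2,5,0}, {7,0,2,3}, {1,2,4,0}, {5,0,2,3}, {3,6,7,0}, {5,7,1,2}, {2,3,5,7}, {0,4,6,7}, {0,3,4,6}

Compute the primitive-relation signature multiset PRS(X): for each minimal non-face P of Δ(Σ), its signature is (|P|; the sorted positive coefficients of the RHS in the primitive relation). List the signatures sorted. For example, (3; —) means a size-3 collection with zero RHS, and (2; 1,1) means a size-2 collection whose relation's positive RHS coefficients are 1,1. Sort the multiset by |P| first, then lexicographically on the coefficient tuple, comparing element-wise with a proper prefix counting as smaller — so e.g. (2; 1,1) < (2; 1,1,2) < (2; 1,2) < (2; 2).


Minimal non-faces — 9 found among 8 rays, 16 max cones:

  {4,5}:  v_{4} + v_{5} = v_{1}  →  sig = (2; 1)
  {2,6}:  v_{2} + v_{6} = v_{0} + v_{7}  →  sig = (2; 1,1)
  {5,6}:  v_{5} + v_{6} = v_{3} + v_{4}  →  sig = (2; 1,1)
  {1,6}:  v_{1} + v_{6} = v_{3} + 2·v_{4}  →  sig = (2; 1,2)
  {0,5,7}:  v_{0} + v_{5} + v_{7} = 0  →  sig = (3; —)
  {2,3,4}:  v_{2} + v_{3} + v_{4} = 0  →  sig = (3; —)
  {0,1,7}:  v_{0} + v_{1} + v_{7} = v_{4}  →  sig = (3; 1)
  {1,2,3}:  v_{1} + v_{2} + v_{3} = v_{5}  →  sig = (3; 1)
  {0,3,4,7}:  v_{0} + v_{3} + v_{4} + v_{7} = v_{6}  →  sig = (4; 1)

Signatures (|P|; sorted positive RHS coefficients), sorted:
[(2; 1), (2; 1,1), (2; 1,1), (2; 1,2), (3; —), (3; —), (3; 1), (3; 1), (4; 1)]


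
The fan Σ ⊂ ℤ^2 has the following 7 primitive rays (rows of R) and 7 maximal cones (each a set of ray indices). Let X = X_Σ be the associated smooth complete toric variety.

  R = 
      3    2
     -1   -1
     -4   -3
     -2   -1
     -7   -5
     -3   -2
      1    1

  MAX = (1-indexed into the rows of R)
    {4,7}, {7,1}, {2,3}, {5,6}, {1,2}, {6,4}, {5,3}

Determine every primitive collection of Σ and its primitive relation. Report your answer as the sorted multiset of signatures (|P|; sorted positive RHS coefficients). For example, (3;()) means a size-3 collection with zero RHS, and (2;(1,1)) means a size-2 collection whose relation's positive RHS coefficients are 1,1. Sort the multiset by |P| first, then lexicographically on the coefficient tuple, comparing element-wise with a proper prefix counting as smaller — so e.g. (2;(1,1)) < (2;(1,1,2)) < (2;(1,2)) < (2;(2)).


Minimal non-faces — 14 found among 7 rays, 7 max cones:

  • {1,6}:  v_{1} + v_{6} = 0  ⇒ sig = (2;())
  • {2,7}:  v_{2} + v_{7} = 0  ⇒ sig = (2;())
  • {1,3}:  v_{1} + v_{3} = v_{2}  ⇒ sig = (2;(1))
  • {1,4}:  v_{1} + v_{4} = v_{7}  ⇒ sig = (2;(1))
  • {1,5}:  v_{1} + v_{5} = v_{3}  ⇒ sig = (2;(1))
  • {2,4}:  v_{2} + v_{4} = v_{6}  ⇒ sig = (2;(1))
  • {2,6}:  v_{2} + v_{6} = v_{3}  ⇒ sig = (2;(1))
  • {3,6}:  v_{3} + v_{6} = v_{5}  ⇒ sig = (2;(1))
  • {3,7}:  v_{3} + v_{7} = v_{6}  ⇒ sig = (2;(1))
  • {6,7}:  v_{6} + v_{7} = v_{4}  ⇒ sig = (2;(1))
  • {2,5}:  v_{2} + v_{5} = 2·v_{3}  ⇒ sig = (2;(2))
  • {3,4}:  v_{3} + v_{4} = 2·v_{6}  ⇒ sig = (2;(2))
  • {5,7}:  v_{5} + v_{7} = 2·v_{6}  ⇒ sig = (2;(2))
  • {4,5}:  v_{4} + v_{5} = 3·v_{6}  ⇒ sig = (2;(3))

Signatures (|P|; sorted positive RHS coefficients), sorted:
[(2;()), (2;()), (2;(1)), (2;(1)), (2;(1)), (2;(1)), (2;(1)), (2;(1)), (2;(1)), (2;(1)), (2;(2)), (2;(2)), (2;(2)), (2;(3))]


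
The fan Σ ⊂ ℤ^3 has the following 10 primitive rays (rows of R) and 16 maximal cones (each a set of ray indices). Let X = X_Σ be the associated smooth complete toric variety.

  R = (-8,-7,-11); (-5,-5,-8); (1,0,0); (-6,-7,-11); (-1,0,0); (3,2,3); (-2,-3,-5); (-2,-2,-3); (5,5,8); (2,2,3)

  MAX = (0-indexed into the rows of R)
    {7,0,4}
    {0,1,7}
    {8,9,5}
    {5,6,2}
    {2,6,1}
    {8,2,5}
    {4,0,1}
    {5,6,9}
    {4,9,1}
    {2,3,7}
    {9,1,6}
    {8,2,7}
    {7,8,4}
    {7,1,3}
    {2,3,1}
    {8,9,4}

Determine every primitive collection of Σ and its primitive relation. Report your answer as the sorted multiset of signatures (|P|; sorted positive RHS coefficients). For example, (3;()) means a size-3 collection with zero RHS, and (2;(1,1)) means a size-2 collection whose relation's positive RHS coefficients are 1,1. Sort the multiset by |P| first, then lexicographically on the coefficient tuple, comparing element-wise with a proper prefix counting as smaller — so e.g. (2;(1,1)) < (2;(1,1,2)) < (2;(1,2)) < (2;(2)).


23 collections generate NE(X_Σ); each relation:

  P={1,8}:  v_{1} + v_{8} = 0 ; sig = (2;())
  P={2,4}:  v_{2} + v_{4} = 0 ; sig = (2;())
  P={7,9}:  v_{7} + v_{9} = 0 ; sig = (2;())
  P={0,5}:  v_{0} + v_{5} = v_{1} ; sig = (2;(1))
  P={1,5}:  v_{1} + v_{5} = v_{6} ; sig = (2;(1))
  P={2,9}:  v_{2} + v_{9} = v_{5} ; sig = (2;(1))
  P={4,5}:  v_{4} + v_{5} = v_{9} ; sig = (2;(1))
  P={5,7}:  v_{5} + v_{7} = v_{2} ; sig = (2;(1))
  P={6,8}:  v_{6} + v_{8} = v_{5} ; sig = (2;(1))
  P={0,2}:  v_{0} + v_{2} = v_{1} + v_{7} ; sig = (2;(1,1))
  P={0,8}:  v_{0} + v_{8} = v_{4} + v_{7} ; sig = (2;(1,1))
  P={0,9}:  v_{0} + v_{9} = v_{1} + v_{4} ; sig = (2;(1,1))
  P={3,4}:  v_{3} + v_{4} = v_{1} + v_{7} ; sig = (2;(1,1))
  P={3,8}:  v_{3} + v_{8} = v_{2} + v_{7} ; sig = (2;(1,1))
  P={3,9}:  v_{3} + v_{9} = v_{1} + v_{2} ; sig = (2;(1,1))
  P={4,6}:  v_{4} + v_{6} = v_{1} + v_{9} ; sig = (2;(1,1))
  P={6,7}:  v_{6} + v_{7} = v_{1} + v_{2} ; sig = (2;(1,1))
  P={3,5}:  v_{3} + v_{5} = v_{1} + 2·v_{2} ; sig = (2;(1,2))
  P={0,6}:  v_{0} + v_{6} = 2·v_{1} ; sig = (2;(2))
  P={0,3}:  v_{0} + v_{3} = 2·v_{1} + 2·v_{7} ; sig = (2;(2,2))
  P={3,6}:  v_{3} + v_{6} = 2·v_{1} + 2·v_{2} ; sig = (2;(2,2))
  P={1,2,7}:  v_{1} + v_{2} + v_{7} = v_{3} ; sig = (3;(1))
  P={1,4,7}:  v_{1} + v_{4} + v_{7} = v_{0} ; sig = (3;(1))

so the primitive-relation signature multiset is
    |P|=2: 21 collections, coeffs (), (), (), (1), (1), (1), (1), (1), (1), (1,1), (1,1), (1,1), (1,1), (1,1), (1,1), (1,1), (1,1), (1,2), (2), (2,2), (2,2)
    |P|=3: 2 collections, coeffs (1), (1)


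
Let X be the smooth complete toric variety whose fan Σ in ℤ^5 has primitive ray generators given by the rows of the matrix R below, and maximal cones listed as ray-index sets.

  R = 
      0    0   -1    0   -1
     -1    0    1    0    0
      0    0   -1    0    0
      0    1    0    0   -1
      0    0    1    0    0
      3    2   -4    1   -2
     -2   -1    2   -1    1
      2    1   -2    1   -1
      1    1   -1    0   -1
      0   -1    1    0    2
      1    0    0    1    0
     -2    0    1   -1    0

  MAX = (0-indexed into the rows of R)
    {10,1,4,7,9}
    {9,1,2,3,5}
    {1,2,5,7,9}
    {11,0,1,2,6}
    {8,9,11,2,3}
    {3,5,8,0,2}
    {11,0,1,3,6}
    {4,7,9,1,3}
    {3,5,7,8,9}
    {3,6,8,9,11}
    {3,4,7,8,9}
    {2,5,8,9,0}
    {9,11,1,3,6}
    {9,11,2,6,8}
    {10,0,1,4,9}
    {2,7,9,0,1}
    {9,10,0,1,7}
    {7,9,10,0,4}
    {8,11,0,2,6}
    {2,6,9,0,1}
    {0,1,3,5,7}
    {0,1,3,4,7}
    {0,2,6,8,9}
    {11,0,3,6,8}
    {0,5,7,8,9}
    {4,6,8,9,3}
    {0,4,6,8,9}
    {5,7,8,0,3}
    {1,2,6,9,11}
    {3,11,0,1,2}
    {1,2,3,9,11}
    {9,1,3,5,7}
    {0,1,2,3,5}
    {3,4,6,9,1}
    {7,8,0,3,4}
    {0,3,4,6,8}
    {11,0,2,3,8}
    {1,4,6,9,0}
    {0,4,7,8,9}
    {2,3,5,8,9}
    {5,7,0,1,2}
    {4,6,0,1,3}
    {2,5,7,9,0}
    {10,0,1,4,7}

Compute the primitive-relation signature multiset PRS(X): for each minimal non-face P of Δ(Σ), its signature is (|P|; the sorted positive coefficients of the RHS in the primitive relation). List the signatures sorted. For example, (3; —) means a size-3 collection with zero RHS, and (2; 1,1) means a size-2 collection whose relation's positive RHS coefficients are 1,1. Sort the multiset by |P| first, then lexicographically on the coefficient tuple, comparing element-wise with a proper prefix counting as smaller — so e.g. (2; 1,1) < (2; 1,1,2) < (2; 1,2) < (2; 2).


The 21 primitive collections of Σ (r=12, n=5):

  {2,4}:  v_{2} + v_{4} = 0  so sig = (2; —)
  {6,7}:  v_{6} + v_{7} = 0  so sig = (2; —)
  {1,8}:  v_{1} + v_{8} = v_{3}  so sig = (2; 1)
  {10,11}:  v_{10} + v_{11} = v_{1}  so sig = (2; 1)
  {4,5}:  v_{4} + v_{5} = v_{7} + v_{8}  so sig = (2; 1,1)
  {4,11}:  v_{4} + v_{11} = v_{3} + v_{6}  so sig = (2; 1,1)
  {5,6}:  v_{5} + v_{6} = v_{2} + v_{8}  so sig = (2; 1,1)
  {7,11}:  v_{7} + v_{11} = v_{2} + v_{3}  so sig = (2; 1,1)
  {8,10}:  v_{8} + v_{10} = v_{4} + v_{7}  so sig = (2; 1,1)
  {3,10}:  v_{3} + v_{10} = v_{1} + v_{4} + v_{7}  so sig = (2; 1,1,1)
  {2,10}:  v_{2} + v_{10} = v_{0} + v_{1} + v_{7} + v_{9}  so sig = (2; 1,1,1,1)
  {6,10}:  v_{6} + v_{10} = v_{0} + v_{1} + v_{4} + v_{9}  so sig = (2; 1,1,1,1)
  {5,11}:  v_{5} + v_{11} = 2·v_{2} + v_{3} + v_{8}  so sig = (2; 1,1,2)
  {5,10}:  v_{5} + v_{10} = 2·v_{7}  so sig = (2; 2)
  {0,3,9}:  v_{0} + v_{3} + v_{9} = 0  so sig = (3; —)
  {2,3,6}:  v_{2} + v_{3} + v_{6} = v_{11}  so sig = (3; 1)
  {2,7,8}:  v_{2} + v_{7} + v_{8} = v_{5}  so sig = (3; 1)
  {0,9,11}:  v_{0} + v_{9} + v_{11} = v_{2} + v_{6}  so sig = (3; 1,1)
  {2,3,7}:  v_{2} + v_{3} + v_{7} = v_{1} + v_{5}  so sig = (3; 1,1)
  {0,1,5,9}:  v_{0} + v_{1} + v_{5} + v_{9} = v_{2} + v_{7}  so sig = (4; 1,1)
  {0,1,4,7,9}:  v_{0} + v_{1} + v_{4} + v_{7} + v_{9} = v_{10}  so sig = (5; 1)

so the primitive-relation signature multiset is
[(2; —), (2; —), (2; 1), (2; 1), (2; 1,1), (2; 1,1), (2; 1,1), (2; 1,1), (2; 1,1), (2; 1,1,1), (2; 1,1,1,1), (2; 1,1,1,1), (2; 1,1,2), (2; 2), (3; —), (3; 1), (3; 1), (3; 1,1), (3; 1,1), (4; 1,1), (5; 1)]


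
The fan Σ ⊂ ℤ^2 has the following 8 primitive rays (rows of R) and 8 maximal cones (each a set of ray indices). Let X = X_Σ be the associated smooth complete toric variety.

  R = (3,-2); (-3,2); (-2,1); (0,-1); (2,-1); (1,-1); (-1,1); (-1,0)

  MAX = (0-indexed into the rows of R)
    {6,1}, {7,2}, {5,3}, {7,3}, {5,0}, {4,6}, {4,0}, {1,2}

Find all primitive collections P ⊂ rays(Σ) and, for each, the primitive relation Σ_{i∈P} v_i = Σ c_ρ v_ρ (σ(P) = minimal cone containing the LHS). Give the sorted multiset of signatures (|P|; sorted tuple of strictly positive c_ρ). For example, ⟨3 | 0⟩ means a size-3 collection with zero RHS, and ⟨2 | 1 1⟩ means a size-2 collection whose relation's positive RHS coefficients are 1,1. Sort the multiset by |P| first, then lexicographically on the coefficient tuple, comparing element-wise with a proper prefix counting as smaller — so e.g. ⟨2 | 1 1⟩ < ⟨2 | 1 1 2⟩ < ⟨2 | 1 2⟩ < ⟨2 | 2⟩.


20 collections generate NE(X_Σ); each relation:

  P={0,1}:  v_{0} + v_{1} = 0  ⟹  sig = ⟨2 | 0⟩
  P={2,4}:  v_{2} + v_{4} = 0  ⟹  sig = ⟨2 | 0⟩
  P={5,6}:  v_{5} + v_{6} = 0  ⟹  sig = ⟨2 | 0⟩
  P={0,2}:  v_{0} + v_{2} = v_{5}  ⟹  sig = ⟨2 | 1⟩
  P={0,6}:  v_{0} + v_{6} = v_{4}  ⟹  sig = ⟨2 | 1⟩
  P={1,4}:  v_{1} + v_{4} = v_{6}  ⟹  sig = ⟨2 | 1⟩
  P={1,5}:  v_{1} + v_{5} = v_{2}  ⟹  sig = ⟨2 | 1⟩
  P={2,5}:  v_{2} + v_{5} = v_{7}  ⟹  sig = ⟨2 | 1⟩
  P={2,6}:  v_{2} + v_{6} = v_{1}  ⟹  sig = ⟨2 | 1⟩
  P={3,6}:  v_{3} + v_{6} = v_{7}  ⟹  sig = ⟨2 | 1⟩
  P={4,5}:  v_{4} + v_{5} = v_{0}  ⟹  sig = ⟨2 | 1⟩
  P={4,7}:  v_{4} + v_{7} = v_{5}  ⟹  sig = ⟨2 | 1⟩
  P={5,7}:  v_{5} + v_{7} = v_{3}  ⟹  sig = ⟨2 | 1⟩
  P={6,7}:  v_{6} + v_{7} = v_{2}  ⟹  sig = ⟨2 | 1⟩
  P={1,3}:  v_{1} + v_{3} = v_{2} + v_{7}  ⟹  sig = ⟨2 | 1 1⟩
  P={0,7}:  v_{0} + v_{7} = 2·v_{5}  ⟹  sig = ⟨2 | 2⟩
  P={1,7}:  v_{1} + v_{7} = 2·v_{2}  ⟹  sig = ⟨2 | 2⟩
  P={2,3}:  v_{2} + v_{3} = 2·v_{7}  ⟹  sig = ⟨2 | 2⟩
  P={3,4}:  v_{3} + v_{4} = 2·v_{5}  ⟹  sig = ⟨2 | 2⟩
  P={0,3}:  v_{0} + v_{3} = 3·v_{5}  ⟹  sig = ⟨2 | 3⟩

Hence PRS(X_Σ) =
    |P|=2: 20 collections, coeffs (), (), (), (1), (1), (1), (1), (1), (1), (1), (1), (1), (1), (1), (1,1), (2), (2), (2), (2), (3)


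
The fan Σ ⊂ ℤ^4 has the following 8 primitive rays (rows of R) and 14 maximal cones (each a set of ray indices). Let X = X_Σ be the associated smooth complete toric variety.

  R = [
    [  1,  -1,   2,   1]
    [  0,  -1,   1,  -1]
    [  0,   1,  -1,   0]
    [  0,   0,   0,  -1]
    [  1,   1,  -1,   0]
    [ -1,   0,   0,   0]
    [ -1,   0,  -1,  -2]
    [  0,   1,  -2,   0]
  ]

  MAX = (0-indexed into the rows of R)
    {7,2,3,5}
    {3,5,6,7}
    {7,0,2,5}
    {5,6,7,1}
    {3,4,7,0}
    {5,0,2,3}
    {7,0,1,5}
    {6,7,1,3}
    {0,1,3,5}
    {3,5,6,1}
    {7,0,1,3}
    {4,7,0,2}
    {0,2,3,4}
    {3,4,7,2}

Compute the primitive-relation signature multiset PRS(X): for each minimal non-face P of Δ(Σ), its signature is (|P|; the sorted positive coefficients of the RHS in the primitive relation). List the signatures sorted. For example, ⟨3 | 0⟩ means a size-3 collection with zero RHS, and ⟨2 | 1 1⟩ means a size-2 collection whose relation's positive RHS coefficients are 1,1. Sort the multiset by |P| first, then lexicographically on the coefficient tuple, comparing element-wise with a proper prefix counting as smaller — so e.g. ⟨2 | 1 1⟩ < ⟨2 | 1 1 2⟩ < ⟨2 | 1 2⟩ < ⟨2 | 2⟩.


|primitive collections| = 9. Relations:

  {0,6}:  v_{0} + v_{6} = v_{1}  ⇒ sig = ⟨2 | 1⟩
  {1,2}:  v_{1} + v_{2} = v_{3}  ⇒ sig = ⟨2 | 1⟩
  {4,5}:  v_{4} + v_{5} = v_{2}  ⇒ sig = ⟨2 | 1⟩
  {1,4}:  v_{1} + v_{4} = v_{0} + 2·v_{3} + v_{7}  ⇒ sig = ⟨2 | 1 1 2⟩
  {2,6}:  v_{2} + v_{6} = 2·v_{3} + v_{5} + v_{7}  ⇒ sig = ⟨2 | 1 1 2⟩
  {4,6}:  v_{4} + v_{6} = 2·v_{3} + v_{7}  ⇒ sig = ⟨2 | 1 2⟩
  {0,3,5,7}:  v_{0} + v_{3} + v_{5} + v_{7} = 0  ⇒ sig = ⟨4 | 0⟩
  {0,2,3,7}:  v_{0} + v_{2} + v_{3} + v_{7} = v_{4}  ⇒ sig = ⟨4 | 1⟩
  {1,3,5,7}:  v_{1} + v_{3} + v_{5} + v_{7} = v_{6}  ⇒ sig = ⟨4 | 1⟩

Sorted signature multiset PRS(X):
[⟨2 | 1⟩, ⟨2 | 1⟩, ⟨2 | 1⟩, ⟨2 | 1 1 2⟩, ⟨2 | 1 1 2⟩, ⟨2 | 1 2⟩, ⟨4 | 0⟩, ⟨4 | 1⟩, ⟨4 | 1⟩]


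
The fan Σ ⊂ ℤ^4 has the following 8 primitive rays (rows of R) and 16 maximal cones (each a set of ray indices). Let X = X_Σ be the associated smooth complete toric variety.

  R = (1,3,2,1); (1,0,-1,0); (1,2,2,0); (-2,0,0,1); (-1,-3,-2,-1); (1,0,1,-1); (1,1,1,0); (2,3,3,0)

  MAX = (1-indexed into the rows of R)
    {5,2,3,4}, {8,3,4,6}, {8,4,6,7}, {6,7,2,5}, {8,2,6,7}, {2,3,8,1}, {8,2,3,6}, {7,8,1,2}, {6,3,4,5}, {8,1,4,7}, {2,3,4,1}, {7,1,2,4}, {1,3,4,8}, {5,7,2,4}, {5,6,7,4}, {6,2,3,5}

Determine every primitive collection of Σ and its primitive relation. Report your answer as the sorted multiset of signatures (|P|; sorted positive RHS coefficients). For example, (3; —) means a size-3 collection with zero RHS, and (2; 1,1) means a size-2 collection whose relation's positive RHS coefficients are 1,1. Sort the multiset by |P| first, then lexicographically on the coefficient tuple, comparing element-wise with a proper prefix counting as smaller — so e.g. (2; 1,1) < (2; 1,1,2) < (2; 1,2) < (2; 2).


Minimal non-faces — 6 found among 8 rays, 16 max cones:

  {1,5}:  v_{1} + v_{5} = 0  ⇒ sig = (2; —)
  {1,6}:  v_{1} + v_{6} = v_{8}  ⇒ sig = (2; 1)
  {3,7}:  v_{3} + v_{7} = v_{8}  ⇒ sig = (2; 1)
  {5,8}:  v_{5} + v_{8} = v_{6}  ⇒ sig = (2; 1)
  {2,4,6}:  v_{2} + v_{4} + v_{6} = 0  ⇒ sig = (3; —)
  {2,4,8}:  v_{2} + v_{4} + v_{8} = v_{1}  ⇒ sig = (3; 1)

so the primitive-relation signature multiset is
{ (2; —),  (2; 1) ×3,  (3; —),  (3; 1) }


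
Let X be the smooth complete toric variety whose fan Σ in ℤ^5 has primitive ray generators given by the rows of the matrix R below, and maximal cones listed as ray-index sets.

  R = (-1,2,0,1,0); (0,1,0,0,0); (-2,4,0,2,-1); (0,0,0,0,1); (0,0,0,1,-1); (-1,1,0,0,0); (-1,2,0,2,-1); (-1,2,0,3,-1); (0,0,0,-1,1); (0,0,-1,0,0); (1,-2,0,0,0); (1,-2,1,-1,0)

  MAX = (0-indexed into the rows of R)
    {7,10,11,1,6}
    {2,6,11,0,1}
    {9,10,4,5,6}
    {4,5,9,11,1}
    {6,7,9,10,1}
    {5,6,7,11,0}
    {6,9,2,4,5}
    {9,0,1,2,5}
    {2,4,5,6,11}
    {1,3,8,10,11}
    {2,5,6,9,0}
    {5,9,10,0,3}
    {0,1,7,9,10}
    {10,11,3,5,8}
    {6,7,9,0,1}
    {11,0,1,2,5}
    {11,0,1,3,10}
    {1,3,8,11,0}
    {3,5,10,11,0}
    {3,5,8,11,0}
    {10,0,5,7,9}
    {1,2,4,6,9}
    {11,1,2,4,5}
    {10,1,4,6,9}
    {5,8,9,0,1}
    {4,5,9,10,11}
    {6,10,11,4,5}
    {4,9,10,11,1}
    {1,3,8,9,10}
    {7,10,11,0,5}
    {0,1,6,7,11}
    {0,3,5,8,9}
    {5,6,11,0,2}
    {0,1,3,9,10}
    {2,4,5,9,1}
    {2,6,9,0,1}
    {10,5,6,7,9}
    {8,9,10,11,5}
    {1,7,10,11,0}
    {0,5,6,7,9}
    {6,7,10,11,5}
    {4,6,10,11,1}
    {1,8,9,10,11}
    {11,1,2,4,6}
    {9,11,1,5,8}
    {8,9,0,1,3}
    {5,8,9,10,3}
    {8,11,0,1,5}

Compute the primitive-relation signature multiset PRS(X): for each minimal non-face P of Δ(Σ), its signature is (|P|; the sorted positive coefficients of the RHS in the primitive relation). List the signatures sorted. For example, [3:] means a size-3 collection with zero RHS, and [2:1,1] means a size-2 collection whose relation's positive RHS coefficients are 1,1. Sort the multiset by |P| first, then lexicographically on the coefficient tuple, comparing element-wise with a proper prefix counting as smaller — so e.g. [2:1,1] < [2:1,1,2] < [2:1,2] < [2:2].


23 minimal non-faces of Δ(Σ) (on 12 rays):

  {4,8}:  v_{4} + v_{8} = 0  →  sig = [2:]
  {0,4}:  v_{0} + v_{4} = v_{6}  →  sig = [2:1]
  {2,10}:  v_{2} + v_{10} = v_{6}  →  sig = [2:1]
  {6,8}:  v_{6} + v_{8} = v_{0}  →  sig = [2:1]
  {3,4}:  v_{3} + v_{4} = v_{0} + v_{10}  →  sig = [2:1,1]
  {2,8}:  v_{2} + v_{8} = v_{0} + v_{1} + v_{5}  →  sig = [2:1,1,1]
  {2,7}:  v_{2} + v_{7} = v_{0} + 2·v_{6}  →  sig = [2:1,2]
  {3,6}:  v_{3} + v_{6} = 2·v_{0} + v_{10}  →  sig = [2:1,2]
  {4,7}:  v_{4} + v_{7} = 2·v_{6} + v_{10}  →  sig = [2:1,2]
  {7,8}:  v_{7} + v_{8} = 2·v_{0} + v_{10}  →  sig = [2:1,2]
  {2,3}:  v_{2} + v_{3} = 2·v_{0}  →  sig = [2:2]
  {3,7}:  v_{3} + v_{7} = 3·v_{0} + 2·v_{10}  →  sig = [2:2,3]
  {0,9,11}:  v_{0} + v_{9} + v_{11} = 0  →  sig = [3:]
  {1,5,10}:  v_{1} + v_{5} + v_{10} = 0  →  sig = [3:]
  {0,6,10}:  v_{0} + v_{6} + v_{10} = v_{7}  →  sig = [3:1]
  {0,8,10}:  v_{0} + v_{8} + v_{10} = v_{3}  →  sig = [3:1]
  {1,5,6}:  v_{1} + v_{5} + v_{6} = v_{2}  →  sig = [3:1]
  {6,9,11}:  v_{6} + v_{9} + v_{11} = v_{4}  →  sig = [3:1]
  {1,3,5}:  v_{1} + v_{3} + v_{5} = v_{0} + v_{8}  →  sig = [3:1,1]
  {1,5,7}:  v_{1} + v_{5} + v_{7} = v_{0} + v_{6}  →  sig = [3:1,1]
  {3,9,11}:  v_{3} + v_{9} + v_{11} = v_{8} + v_{10}  →  sig = [3:1,1]
  {7,9,11}:  v_{7} + v_{9} + v_{11} = v_{6} + v_{10}  →  sig = [3:1,1]
  {2,9,11}:  v_{2} + v_{9} + v_{11} = v_{1} + v_{4} + v_{5}  →  sig = [3:1,1,1]

so the primitive-relation signature multiset is
    |P|=2: 12 collections, coeffs (), (1), (1), (1), (1,1), (1,1,1), (1,2), (1,2), (1,2), (1,2), (2), (2,3)
    |P|=3: 11 collections, coeffs (), (), (1), (1), (1), (1), (1,1), (1,1), (1,1), (1,1), (1,1,1)


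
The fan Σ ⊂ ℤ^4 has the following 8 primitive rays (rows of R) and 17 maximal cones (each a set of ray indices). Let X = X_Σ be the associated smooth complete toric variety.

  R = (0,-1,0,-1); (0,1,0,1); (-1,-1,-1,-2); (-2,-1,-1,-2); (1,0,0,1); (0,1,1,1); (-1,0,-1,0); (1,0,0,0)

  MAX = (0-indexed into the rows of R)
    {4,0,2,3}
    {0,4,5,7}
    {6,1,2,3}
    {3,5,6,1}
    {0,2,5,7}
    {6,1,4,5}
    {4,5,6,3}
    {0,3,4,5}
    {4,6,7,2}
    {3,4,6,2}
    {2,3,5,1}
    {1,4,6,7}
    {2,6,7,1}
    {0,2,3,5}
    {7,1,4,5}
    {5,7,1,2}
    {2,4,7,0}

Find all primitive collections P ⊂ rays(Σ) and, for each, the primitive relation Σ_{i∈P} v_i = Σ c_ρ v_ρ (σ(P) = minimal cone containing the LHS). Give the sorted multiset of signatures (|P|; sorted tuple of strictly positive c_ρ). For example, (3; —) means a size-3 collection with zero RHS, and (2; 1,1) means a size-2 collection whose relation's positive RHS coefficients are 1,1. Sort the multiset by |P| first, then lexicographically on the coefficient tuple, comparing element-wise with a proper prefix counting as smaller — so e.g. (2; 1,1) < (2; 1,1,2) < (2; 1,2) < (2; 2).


The 8 primitive collections of Σ (r=8, n=4):

  P = {0,1}:  v_{0} + v_{1} = 0 — sig = (2; —)
  P = {3,7}:  v_{3} + v_{7} = v_{2} — sig = (2; 1)
  P = {0,6}:  v_{0} + v_{6} = v_{3} + v_{4} — sig = (2; 1,1)
  P = {2,4,5}:  v_{2} + v_{4} + v_{5} = 0 — sig = (3; —)
  P = {1,3,4}:  v_{1} + v_{3} + v_{4} = v_{6} — sig = (3; 1)
  P = {5,6,7}:  v_{5} + v_{6} + v_{7} = v_{1} — sig = (3; 1)
  P = {1,2,4}:  v_{1} + v_{2} + v_{4} = v_{6} + v_{7} — sig = (3; 1,1)
  P = {2,5,6}:  v_{2} + v_{5} + v_{6} = v_{1} + v_{3} — sig = (3; 1,1)

so the primitive-relation signature multiset is
{ (2; —),  (2; 1),  (2; 1,1),  (3; —),  (3; 1) ×2,  (3; 1,1) ×2 }


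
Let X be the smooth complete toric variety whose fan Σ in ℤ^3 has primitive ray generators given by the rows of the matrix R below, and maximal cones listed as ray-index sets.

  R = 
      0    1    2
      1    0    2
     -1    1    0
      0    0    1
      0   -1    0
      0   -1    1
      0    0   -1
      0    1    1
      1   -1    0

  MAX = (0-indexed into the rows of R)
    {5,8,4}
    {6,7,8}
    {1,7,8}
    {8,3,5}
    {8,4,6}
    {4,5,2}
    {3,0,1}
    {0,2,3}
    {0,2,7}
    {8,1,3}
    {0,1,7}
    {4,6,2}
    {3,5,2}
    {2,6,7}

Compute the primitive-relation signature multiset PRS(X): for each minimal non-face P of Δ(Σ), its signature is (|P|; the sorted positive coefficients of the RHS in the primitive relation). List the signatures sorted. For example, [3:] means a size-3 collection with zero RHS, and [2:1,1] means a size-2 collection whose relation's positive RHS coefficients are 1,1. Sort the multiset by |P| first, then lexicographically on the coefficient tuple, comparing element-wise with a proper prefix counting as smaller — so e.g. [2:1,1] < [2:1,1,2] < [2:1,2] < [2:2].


15 minimal non-faces of Δ(Σ) (on 9 rays):

  P={2,8}:  v_{2} + v_{8} = 0  ⟹  sig = [2:]
  P={3,6}:  v_{3} + v_{6} = 0  ⟹  sig = [2:]
  P={0,6}:  v_{0} + v_{6} = v_{7}  ⟹  sig = [2:1]
  P={0,8}:  v_{0} + v_{8} = v_{1}  ⟹  sig = [2:1]
  P={1,2}:  v_{1} + v_{2} = v_{0}  ⟹  sig = [2:1]
  P={3,4}:  v_{3} + v_{4} = v_{5}  ⟹  sig = [2:1]
  P={3,7}:  v_{3} + v_{7} = v_{0}  ⟹  sig = [2:1]
  P={4,7}:  v_{4} + v_{7} = v_{3}  ⟹  sig = [2:1]
  P={5,6}:  v_{5} + v_{6} = v_{4}  ⟹  sig = [2:1]
  P={1,6}:  v_{1} + v_{6} = v_{7} + v_{8}  ⟹  sig = [2:1,1]
  P={1,4}:  v_{1} + v_{4} = 2·v_{3} + v_{8}  ⟹  sig = [2:1,2]
  P={1,5}:  v_{1} + v_{5} = 3·v_{3} + v_{8}  ⟹  sig = [2:1,3]
  P={0,4}:  v_{0} + v_{4} = 2·v_{3}  ⟹  sig = [2:2]
  P={5,7}:  v_{5} + v_{7} = 2·v_{3}  ⟹  sig = [2:2]
  P={0,5}:  v_{0} + v_{5} = 3·v_{3}  ⟹  sig = [2:3]

Sorted signature multiset PRS(X):
    |P|=2: 15 collections, coeffs (), (), (1), (1), (1), (1), (1), (1), (1), (1,1), (1,2), (1,3), (2), (2), (3)


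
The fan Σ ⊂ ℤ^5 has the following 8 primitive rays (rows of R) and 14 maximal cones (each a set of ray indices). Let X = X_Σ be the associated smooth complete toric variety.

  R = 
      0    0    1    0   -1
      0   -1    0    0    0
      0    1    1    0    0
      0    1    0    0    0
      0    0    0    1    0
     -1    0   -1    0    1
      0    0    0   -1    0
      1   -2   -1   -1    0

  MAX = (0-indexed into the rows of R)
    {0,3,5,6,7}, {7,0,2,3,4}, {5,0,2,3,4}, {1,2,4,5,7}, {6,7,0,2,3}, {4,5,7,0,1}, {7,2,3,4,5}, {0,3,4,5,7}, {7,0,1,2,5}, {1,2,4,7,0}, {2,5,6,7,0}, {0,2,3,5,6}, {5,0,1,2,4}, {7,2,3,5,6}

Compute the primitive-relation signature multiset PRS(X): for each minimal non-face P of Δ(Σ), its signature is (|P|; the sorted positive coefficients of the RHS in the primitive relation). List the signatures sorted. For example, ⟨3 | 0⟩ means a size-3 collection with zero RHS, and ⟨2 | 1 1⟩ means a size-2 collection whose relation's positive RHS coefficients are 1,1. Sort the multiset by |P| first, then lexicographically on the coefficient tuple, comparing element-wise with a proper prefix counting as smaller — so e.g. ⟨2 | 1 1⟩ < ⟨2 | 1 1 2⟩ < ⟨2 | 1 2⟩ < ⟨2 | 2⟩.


Σ has 5 primitive collections:

  {1,3}:  v_{1} + v_{3} = 0  ⟹  sig = ⟨2 | 0⟩
  {4,6}:  v_{4} + v_{6} = 0  ⟹  sig = ⟨2 | 0⟩
  {1,6}:  v_{1} + v_{6} = v_{0} + v_{2} + v_{5} + v_{7}  ⟹  sig = ⟨2 | 1 1 1 1⟩
  {0,2,3,5,7}:  v_{0} + v_{2} + v_{3} + v_{5} + v_{7} = v_{6}  ⟹  sig = ⟨5 | 1⟩
  {0,2,4,5,7}:  v_{0} + v_{2} + v_{4} + v_{5} + v_{7} = v_{1}  ⟹  sig = ⟨5 | 1⟩

so the primitive-relation signature multiset is
[⟨2 | 0⟩, ⟨2 | 0⟩, ⟨2 | 1 1 1 1⟩, ⟨5 | 1⟩, ⟨5 | 1⟩]
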